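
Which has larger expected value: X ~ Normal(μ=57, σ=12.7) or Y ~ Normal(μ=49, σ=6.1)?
X has larger mean (57.0000 > 49.0000)

Compute the expected value for each distribution:

X ~ Normal(μ=57, σ=12.7):
E[X] = 57.0000

Y ~ Normal(μ=49, σ=6.1):
E[Y] = 49.0000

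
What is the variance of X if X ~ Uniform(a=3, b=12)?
6.7500

We have X ~ Uniform(a=3, b=12).

For a Uniform distribution with a=3, b=12:
Var(X) = 6.7500

The variance measures the spread of the distribution around the mean.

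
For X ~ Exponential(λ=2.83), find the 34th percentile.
0.1468

We have X ~ Exponential(λ=2.83).

We want to find x such that P(X ≤ x) = 0.34.

This is the 34th percentile, which means 34% of values fall below this point.

Using the inverse CDF (quantile function):
x = F⁻¹(0.34) = 0.1468

Verification: P(X ≤ 0.1468) = 0.34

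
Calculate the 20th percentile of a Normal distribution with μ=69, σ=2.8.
66.6435

We have X ~ Normal(μ=69, σ=2.8).

We want to find x such that P(X ≤ x) = 0.2.

This is the 20th percentile, which means 20% of values fall below this point.

Using the inverse CDF (quantile function):
x = F⁻¹(0.2) = 66.6435

Verification: P(X ≤ 66.6435) = 0.2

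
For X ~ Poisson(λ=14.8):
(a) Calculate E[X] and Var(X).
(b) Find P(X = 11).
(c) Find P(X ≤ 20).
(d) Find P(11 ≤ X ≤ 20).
(a) E[X] = 14.8000, Var(X) = 14.8000
(b) P(X = 11) = 0.069850
(c) P(X ≤ 20) = 0.925114
(d) P(11 ≤ X ≤ 20) = 0.796599

We have X ~ Poisson(λ=14.8).

(a) Moments:
E[X] = 14.8000
Var(X) = 14.8000
σ = √Var(X) = 3.8471

(b) Point probability using PMF:
P(X = 11) = 0.069850

(c) Cumulative probability using CDF:
P(X ≤ 20) = F(20) = 0.925114

(d) Range probability:
P(11 ≤ X ≤ 20) = P(X ≤ 20) - P(X ≤ 10)
                   = F(20) - F(10)
                   = 0.925114 - 0.128515
                   = 0.796599

This means approximately 79.7% of outcomes fall in the interval [11, 20].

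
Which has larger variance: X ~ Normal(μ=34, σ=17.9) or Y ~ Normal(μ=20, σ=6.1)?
X has larger variance (320.4100 > 37.2100)

Compute the variance for each distribution:

X ~ Normal(μ=34, σ=17.9):
Var(X) = 320.4100

Y ~ Normal(μ=20, σ=6.1):
Var(Y) = 37.2100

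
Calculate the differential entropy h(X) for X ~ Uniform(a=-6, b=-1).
1.6094 nats

We have X ~ Uniform(a=-6, b=-1).

The differential entropy measures the uncertainty or information content of the distribution.

For a Uniform distribution with a=-6, b=-1:
h(X) = 1.6094 nats

(In bits, this would be 2.3219 bits.)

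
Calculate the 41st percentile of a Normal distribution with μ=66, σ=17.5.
62.0180

We have X ~ Normal(μ=66, σ=17.5).

We want to find x such that P(X ≤ x) = 0.41.

This is the 41st percentile, which means 41% of values fall below this point.

Using the inverse CDF (quantile function):
x = F⁻¹(0.41) = 62.0180

Verification: P(X ≤ 62.0180) = 0.41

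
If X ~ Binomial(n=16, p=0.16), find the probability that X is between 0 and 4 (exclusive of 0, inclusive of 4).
0.839738

We have X ~ Binomial(n=16, p=0.16).

To find P(0 < X ≤ 4), we use:
P(0 < X ≤ 4) = P(X ≤ 4) - P(X ≤ 0)
                 = F(4) - F(0)
                 = 0.901180 - 0.061442
                 = 0.839738

So there's approximately a 84.0% chance that X falls in this range.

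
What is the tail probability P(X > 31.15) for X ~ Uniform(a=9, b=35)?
0.148077

We have X ~ Uniform(a=9, b=35).

P(X > 31.15) = 1 - P(X ≤ 31.15)
                = 1 - F(31.15)
                = 1 - 0.851923
                = 0.148077

So there's approximately a 14.8% chance that X exceeds 31.15.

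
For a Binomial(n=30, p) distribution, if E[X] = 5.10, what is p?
p = 0.17

For a Binomial(n, p) distribution:
E[X] = n × p

Given n = 30 and E[X] = 5.10:
5.10 = 30 × p
p = 5.10 / 30 = 0.17

Verification: Binomial(30, 0.17) has E[X] = 5.10 ✓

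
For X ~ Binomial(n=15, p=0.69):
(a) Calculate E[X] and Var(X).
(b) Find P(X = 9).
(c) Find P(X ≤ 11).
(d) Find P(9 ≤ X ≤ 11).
(a) E[X] = 10.3500, Var(X) = 3.2085
(b) P(X = 9) = 0.157477
(c) P(X ≤ 11) = 0.731439
(d) P(9 ≤ X ≤ 11) = 0.580559

We have X ~ Binomial(n=15, p=0.69).

(a) Moments:
E[X] = 10.3500
Var(X) = 3.2085
σ = √Var(X) = 1.7912

(b) Point probability using PMF:
P(X = 9) = 0.157477

(c) Cumulative probability using CDF:
P(X ≤ 11) = F(11) = 0.731439

(d) Range probability:
P(9 ≤ X ≤ 11) = P(X ≤ 11) - P(X ≤ 8)
                   = F(11) - F(8)
                   = 0.731439 - 0.150880
                   = 0.580559

This means approximately 58.1% of outcomes fall in the interval [9, 11].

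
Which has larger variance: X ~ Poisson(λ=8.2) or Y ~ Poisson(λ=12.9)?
Y has larger variance (12.9000 > 8.2000)

Compute the variance for each distribution:

X ~ Poisson(λ=8.2):
Var(X) = 8.2000

Y ~ Poisson(λ=12.9):
Var(Y) = 12.9000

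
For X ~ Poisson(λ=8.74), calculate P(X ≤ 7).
0.355213

We have X ~ Poisson(λ=8.74).

The CDF gives us P(X ≤ k).

Using the CDF:
P(X ≤ 7) = 0.355213

This means there's approximately a 35.5% chance that X is at most 7.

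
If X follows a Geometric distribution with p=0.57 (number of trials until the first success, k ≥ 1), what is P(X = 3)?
0.105393

We have X ~ Geometric(p=0.57) (number of trials until the first success, k ≥ 1).

For a Geometric distribution, the PMF gives us the probability of each outcome.

Using the PMF formula:
P(X = 3) = 0.105393

Rounded to 4 decimal places: 0.1054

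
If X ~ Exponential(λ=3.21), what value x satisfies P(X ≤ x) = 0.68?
0.3550

We have X ~ Exponential(λ=3.21).

We want to find x such that P(X ≤ x) = 0.68.

This is the 68th percentile, which means 68% of values fall below this point.

Using the inverse CDF (quantile function):
x = F⁻¹(0.68) = 0.3550

Verification: P(X ≤ 0.3550) = 0.68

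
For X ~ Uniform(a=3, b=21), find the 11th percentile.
4.9800

We have X ~ Uniform(a=3, b=21).

We want to find x such that P(X ≤ x) = 0.11.

This is the 11th percentile, which means 11% of values fall below this point.

Using the inverse CDF (quantile function):
x = F⁻¹(0.11) = 4.9800

Verification: P(X ≤ 4.9800) = 0.11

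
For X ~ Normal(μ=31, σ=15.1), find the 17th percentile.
16.5921

We have X ~ Normal(μ=31, σ=15.1).

We want to find x such that P(X ≤ x) = 0.17.

This is the 17th percentile, which means 17% of values fall below this point.

Using the inverse CDF (quantile function):
x = F⁻¹(0.17) = 16.5921

Verification: P(X ≤ 16.5921) = 0.17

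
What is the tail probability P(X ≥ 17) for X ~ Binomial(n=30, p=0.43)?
0.092767

We have X ~ Binomial(n=30, p=0.43).

For discrete distributions, P(X ≥ 17) = 1 - P(X ≤ 16).

P(X ≤ 16) = 0.907233
P(X ≥ 17) = 1 - 0.907233 = 0.092767

So there's approximately a 9.3% chance that X is at least 17.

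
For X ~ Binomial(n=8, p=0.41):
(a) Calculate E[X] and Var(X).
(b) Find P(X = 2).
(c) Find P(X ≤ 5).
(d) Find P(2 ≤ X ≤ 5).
(a) E[X] = 3.2800, Var(X) = 1.9352
(b) P(X = 2) = 0.198535
(c) P(X ≤ 5) = 0.943711
(d) P(2 ≤ X ≤ 5) = 0.847400

We have X ~ Binomial(n=8, p=0.41).

(a) Moments:
E[X] = 3.2800
Var(X) = 1.9352
σ = √Var(X) = 1.3911

(b) Point probability using PMF:
P(X = 2) = 0.198535

(c) Cumulative probability using CDF:
P(X ≤ 5) = F(5) = 0.943711

(d) Range probability:
P(2 ≤ X ≤ 5) = P(X ≤ 5) - P(X ≤ 1)
                   = F(5) - F(1)
                   = 0.943711 - 0.096311
                   = 0.847400

This means approximately 84.7% of outcomes fall in the interval [2, 5].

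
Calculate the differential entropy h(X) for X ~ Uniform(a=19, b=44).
3.2189 nats

We have X ~ Uniform(a=19, b=44).

The differential entropy measures the uncertainty or information content of the distribution.

For a Uniform distribution with a=19, b=44:
h(X) = 3.2189 nats

(In bits, this would be 4.6439 bits.)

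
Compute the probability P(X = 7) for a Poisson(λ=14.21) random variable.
0.015646

We have X ~ Poisson(λ=14.21).

For a Poisson distribution, the PMF gives us the probability of each outcome.

Using the PMF formula:
P(X = 7) = 0.015646

Rounded to 4 decimal places: 0.0156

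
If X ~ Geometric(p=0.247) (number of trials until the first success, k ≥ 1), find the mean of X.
4.0486

We have X ~ Geometric(p=0.247) (number of trials until the first success, k ≥ 1).

For a Geometric distribution with p=0.247 (number of trials until the first success, k ≥ 1):
E[X] = 4.0486

This is the expected (average) value of X.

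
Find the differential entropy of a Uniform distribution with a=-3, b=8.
2.3979 nats

We have X ~ Uniform(a=-3, b=8).

The differential entropy measures the uncertainty or information content of the distribution.

For a Uniform distribution with a=-3, b=8:
h(X) = 2.3979 nats

(In bits, this would be 3.4594 bits.)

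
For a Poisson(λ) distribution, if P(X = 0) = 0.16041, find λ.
λ = 1.8300

For a Poisson(λ) distribution, the PMF at 0 is:
P(X = 0) = λ^0 e^(-λ) / 0! = e^(-λ)

Given P(X = 0) = 0.16041:
e^(-λ) = 0.16041
-λ = ln(0.16041)
λ = -ln(0.16041) = 1.8300

Verification: e^(-1.8300) = 0.16041 ✓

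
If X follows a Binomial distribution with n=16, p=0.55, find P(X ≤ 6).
0.124103

We have X ~ Binomial(n=16, p=0.55).

The CDF gives us P(X ≤ k).

Using the CDF:
P(X ≤ 6) = 0.124103

This means there's approximately a 12.4% chance that X is at most 6.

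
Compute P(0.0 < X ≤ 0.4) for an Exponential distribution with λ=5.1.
0.869971

We have X ~ Exponential(λ=5.1).

To find P(0.0 < X ≤ 0.4), we use:
P(0.0 < X ≤ 0.4) = P(X ≤ 0.4) - P(X ≤ 0.0)
                 = F(0.4) - F(0.0)
                 = 0.869971 - 0.000000
                 = 0.869971

So there's approximately a 87.0% chance that X falls in this range.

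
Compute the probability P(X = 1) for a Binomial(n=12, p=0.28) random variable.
0.090573

We have X ~ Binomial(n=12, p=0.28).

For a Binomial distribution, the PMF gives us the probability of each outcome.

Using the PMF formula:
P(X = 1) = 0.090573

Rounded to 4 decimal places: 0.0906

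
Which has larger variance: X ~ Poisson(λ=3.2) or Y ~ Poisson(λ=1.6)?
X has larger variance (3.2000 > 1.6000)

Compute the variance for each distribution:

X ~ Poisson(λ=3.2):
Var(X) = 3.2000

Y ~ Poisson(λ=1.6):
Var(Y) = 1.6000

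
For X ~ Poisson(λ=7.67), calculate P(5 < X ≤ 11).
0.687047

We have X ~ Poisson(λ=7.67).

To find P(5 < X ≤ 11), we use:
P(5 < X ≤ 11) = P(X ≤ 11) - P(X ≤ 5)
                 = F(11) - F(5)
                 = 0.910415 - 0.223367
                 = 0.687047

So there's approximately a 68.7% chance that X falls in this range.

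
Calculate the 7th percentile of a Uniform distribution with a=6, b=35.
8.0300

We have X ~ Uniform(a=6, b=35).

We want to find x such that P(X ≤ x) = 0.07.

This is the 7th percentile, which means 7% of values fall below this point.

Using the inverse CDF (quantile function):
x = F⁻¹(0.07) = 8.0300

Verification: P(X ≤ 8.0300) = 0.07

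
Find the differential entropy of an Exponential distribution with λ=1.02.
0.9802 nats

We have X ~ Exponential(λ=1.02).

The differential entropy measures the uncertainty or information content of the distribution.

For an Exponential distribution with λ=1.02:
h(X) = 0.9802 nats

(In bits, this would be 1.4141 bits.)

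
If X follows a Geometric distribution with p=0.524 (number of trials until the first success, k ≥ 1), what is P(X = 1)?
0.524000

We have X ~ Geometric(p=0.524) (number of trials until the first success, k ≥ 1).

For a Geometric distribution, the PMF gives us the probability of each outcome.

Using the PMF formula:
P(X = 1) = 0.524000

Rounded to 4 decimal places: 0.5240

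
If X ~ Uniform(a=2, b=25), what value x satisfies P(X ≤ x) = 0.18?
6.1400

We have X ~ Uniform(a=2, b=25).

We want to find x such that P(X ≤ x) = 0.18.

This is the 18th percentile, which means 18% of values fall below this point.

Using the inverse CDF (quantile function):
x = F⁻¹(0.18) = 6.1400

Verification: P(X ≤ 6.1400) = 0.18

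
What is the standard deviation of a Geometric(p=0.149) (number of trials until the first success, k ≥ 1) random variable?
6.1913

We have X ~ Geometric(p=0.149) (number of trials until the first success, k ≥ 1).

For a Geometric distribution with p=0.149 (number of trials until the first success, k ≥ 1):
σ = √Var(X) = 6.1913

The standard deviation is the square root of the variance.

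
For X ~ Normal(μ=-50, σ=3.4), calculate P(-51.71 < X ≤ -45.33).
0.607703

We have X ~ Normal(μ=-50, σ=3.4).

To find P(-51.71 < X ≤ -45.33), we use:
P(-51.71 < X ≤ -45.33) = P(X ≤ -45.33) - P(X ≤ -51.71)
                 = F(-45.33) - F(-51.71)
                 = 0.915206 - 0.307503
                 = 0.607703

So there's approximately a 60.8% chance that X falls in this range.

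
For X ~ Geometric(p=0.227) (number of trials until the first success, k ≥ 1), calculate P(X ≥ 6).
0.275993

We have X ~ Geometric(p=0.227) (number of trials until the first success, k ≥ 1).

For discrete distributions, P(X ≥ 6) = 1 - P(X ≤ 5).

P(X ≤ 5) = 0.724007
P(X ≥ 6) = 1 - 0.724007 = 0.275993

So there's approximately a 27.6% chance that X is at least 6.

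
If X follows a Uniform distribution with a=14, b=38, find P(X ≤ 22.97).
0.373750

We have X ~ Uniform(a=14, b=38).

The CDF gives us P(X ≤ k).

Using the CDF:
P(X ≤ 22.97) = 0.373750

This means there's approximately a 37.4% chance that X is at most 22.97.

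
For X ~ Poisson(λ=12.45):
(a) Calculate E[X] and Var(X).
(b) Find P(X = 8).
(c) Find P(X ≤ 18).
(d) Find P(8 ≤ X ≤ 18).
(a) E[X] = 12.4500, Var(X) = 12.4500
(b) P(X = 8) = 0.056088
(c) P(X ≤ 18) = 0.949746
(d) P(8 ≤ X ≤ 18) = 0.878138

We have X ~ Poisson(λ=12.45).

(a) Moments:
E[X] = 12.4500
Var(X) = 12.4500
σ = √Var(X) = 3.5285

(b) Point probability using PMF:
P(X = 8) = 0.056088

(c) Cumulative probability using CDF:
P(X ≤ 18) = F(18) = 0.949746

(d) Range probability:
P(8 ≤ X ≤ 18) = P(X ≤ 18) - P(X ≤ 7)
                   = F(18) - F(7)
                   = 0.949746 - 0.071608
                   = 0.878138

This means approximately 87.8% of outcomes fall in the interval [8, 18].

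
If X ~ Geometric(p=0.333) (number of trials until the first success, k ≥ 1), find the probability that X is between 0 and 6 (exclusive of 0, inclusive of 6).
0.911945

We have X ~ Geometric(p=0.333) (number of trials until the first success, k ≥ 1).

To find P(0 < X ≤ 6), we use:
P(0 < X ≤ 6) = P(X ≤ 6) - P(X ≤ 0)
                 = F(6) - F(0)
                 = 0.911945 - 0.000000
                 = 0.911945

So there's approximately a 91.2% chance that X falls in this range.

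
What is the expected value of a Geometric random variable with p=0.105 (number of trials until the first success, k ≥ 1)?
9.5238

We have X ~ Geometric(p=0.105) (number of trials until the first success, k ≥ 1).

For a Geometric distribution with p=0.105 (number of trials until the first success, k ≥ 1):
E[X] = 9.5238

This is the expected (average) value of X.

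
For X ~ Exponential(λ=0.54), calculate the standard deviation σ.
1.8519

We have X ~ Exponential(λ=0.54).

For an Exponential distribution with λ=0.54:
σ = √Var(X) = 1.8519

The standard deviation is the square root of the variance.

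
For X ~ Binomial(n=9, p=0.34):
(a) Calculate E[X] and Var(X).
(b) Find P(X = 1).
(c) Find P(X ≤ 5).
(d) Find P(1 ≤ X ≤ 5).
(a) E[X] = 3.0600, Var(X) = 2.0196
(b) P(X = 1) = 0.110172
(c) P(X ≤ 5) = 0.953336
(d) P(1 ≤ X ≤ 5) = 0.929573

We have X ~ Binomial(n=9, p=0.34).

(a) Moments:
E[X] = 3.0600
Var(X) = 2.0196
σ = √Var(X) = 1.4211

(b) Point probability using PMF:
P(X = 1) = 0.110172

(c) Cumulative probability using CDF:
P(X ≤ 5) = F(5) = 0.953336

(d) Range probability:
P(1 ≤ X ≤ 5) = P(X ≤ 5) - P(X ≤ 0)
                   = F(5) - F(0)
                   = 0.953336 - 0.023763
                   = 0.929573

This means approximately 93.0% of outcomes fall in the interval [1, 5].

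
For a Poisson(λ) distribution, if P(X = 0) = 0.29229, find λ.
λ = 1.2300

For a Poisson(λ) distribution, the PMF at 0 is:
P(X = 0) = λ^0 e^(-λ) / 0! = e^(-λ)

Given P(X = 0) = 0.29229:
e^(-λ) = 0.29229
-λ = ln(0.29229)
λ = -ln(0.29229) = 1.2300

Verification: e^(-1.2300) = 0.29229 ✓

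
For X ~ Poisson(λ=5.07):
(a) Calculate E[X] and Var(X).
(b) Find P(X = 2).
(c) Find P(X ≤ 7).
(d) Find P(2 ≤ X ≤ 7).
(a) E[X] = 5.0700, Var(X) = 5.0700
(b) P(X = 2) = 0.080744
(c) P(X ≤ 7) = 0.859216
(d) P(2 ≤ X ≤ 7) = 0.821081

We have X ~ Poisson(λ=5.07).

(a) Moments:
E[X] = 5.0700
Var(X) = 5.0700
σ = √Var(X) = 2.2517

(b) Point probability using PMF:
P(X = 2) = 0.080744

(c) Cumulative probability using CDF:
P(X ≤ 7) = F(7) = 0.859216

(d) Range probability:
P(2 ≤ X ≤ 7) = P(X ≤ 7) - P(X ≤ 1)
                   = F(7) - F(1)
                   = 0.859216 - 0.038134
                   = 0.821081

This means approximately 82.1% of outcomes fall in the interval [2, 7].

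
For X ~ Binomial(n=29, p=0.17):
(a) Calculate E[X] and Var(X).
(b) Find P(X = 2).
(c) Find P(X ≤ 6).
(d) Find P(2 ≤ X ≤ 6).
(a) E[X] = 4.9300, Var(X) = 4.0919
(b) P(X = 2) = 0.076654
(c) P(X ≤ 6) = 0.787790
(d) P(2 ≤ X ≤ 6) = 0.756558

We have X ~ Binomial(n=29, p=0.17).

(a) Moments:
E[X] = 4.9300
Var(X) = 4.0919
σ = √Var(X) = 2.0228

(b) Point probability using PMF:
P(X = 2) = 0.076654

(c) Cumulative probability using CDF:
P(X ≤ 6) = F(6) = 0.787790

(d) Range probability:
P(2 ≤ X ≤ 6) = P(X ≤ 6) - P(X ≤ 1)
                   = F(6) - F(1)
                   = 0.787790 - 0.031233
                   = 0.756558

This means approximately 75.7% of outcomes fall in the interval [2, 6].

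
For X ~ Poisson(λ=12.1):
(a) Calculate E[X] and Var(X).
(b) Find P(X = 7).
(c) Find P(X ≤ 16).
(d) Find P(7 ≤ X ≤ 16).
(a) E[X] = 12.1000, Var(X) = 12.1000
(b) P(X = 7) = 0.041889
(c) P(X ≤ 16) = 0.893189
(d) P(7 ≤ X ≤ 16) = 0.849852

We have X ~ Poisson(λ=12.1).

(a) Moments:
E[X] = 12.1000
Var(X) = 12.1000
σ = √Var(X) = 3.4785

(b) Point probability using PMF:
P(X = 7) = 0.041889

(c) Cumulative probability using CDF:
P(X ≤ 16) = F(16) = 0.893189

(d) Range probability:
P(7 ≤ X ≤ 16) = P(X ≤ 16) - P(X ≤ 6)
                   = F(16) - F(6)
                   = 0.893189 - 0.043337
                   = 0.849852

This means approximately 85.0% of outcomes fall in the interval [7, 16].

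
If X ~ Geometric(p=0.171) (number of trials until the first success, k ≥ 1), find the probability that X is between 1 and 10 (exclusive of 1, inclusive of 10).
0.675699

We have X ~ Geometric(p=0.171) (number of trials until the first success, k ≥ 1).

To find P(1 < X ≤ 10), we use:
P(1 < X ≤ 10) = P(X ≤ 10) - P(X ≤ 1)
                 = F(10) - F(1)
                 = 0.846699 - 0.171000
                 = 0.675699

So there's approximately a 67.6% chance that X falls in this range.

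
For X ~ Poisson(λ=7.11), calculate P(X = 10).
0.074319

We have X ~ Poisson(λ=7.11).

For a Poisson distribution, the PMF gives us the probability of each outcome.

Using the PMF formula:
P(X = 10) = 0.074319

Rounded to 4 decimal places: 0.0743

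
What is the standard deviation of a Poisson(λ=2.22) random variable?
1.4900

We have X ~ Poisson(λ=2.22).

For a Poisson distribution with λ=2.22:
σ = √Var(X) = 1.4900

The standard deviation is the square root of the variance.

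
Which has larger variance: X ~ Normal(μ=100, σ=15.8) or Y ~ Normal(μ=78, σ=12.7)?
X has larger variance (249.6400 > 161.2900)

Compute the variance for each distribution:

X ~ Normal(μ=100, σ=15.8):
Var(X) = 249.6400

Y ~ Normal(μ=78, σ=12.7):
Var(Y) = 161.2900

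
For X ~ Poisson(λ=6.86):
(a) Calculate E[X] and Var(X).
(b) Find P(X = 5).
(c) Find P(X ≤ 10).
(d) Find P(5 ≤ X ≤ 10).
(a) E[X] = 6.8600, Var(X) = 6.8600
(b) P(X = 5) = 0.132794
(c) P(X ≤ 10) = 0.911118
(d) P(5 ≤ X ≤ 10) = 0.724968

We have X ~ Poisson(λ=6.86).

(a) Moments:
E[X] = 6.8600
Var(X) = 6.8600
σ = √Var(X) = 2.6192

(b) Point probability using PMF:
P(X = 5) = 0.132794

(c) Cumulative probability using CDF:
P(X ≤ 10) = F(10) = 0.911118

(d) Range probability:
P(5 ≤ X ≤ 10) = P(X ≤ 10) - P(X ≤ 4)
                   = F(10) - F(4)
                   = 0.911118 - 0.186151
                   = 0.724968

This means approximately 72.5% of outcomes fall in the interval [5, 10].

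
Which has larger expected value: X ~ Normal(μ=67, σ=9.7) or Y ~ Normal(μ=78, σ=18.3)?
Y has larger mean (78.0000 > 67.0000)

Compute the expected value for each distribution:

X ~ Normal(μ=67, σ=9.7):
E[X] = 67.0000

Y ~ Normal(μ=78, σ=18.3):
E[Y] = 78.0000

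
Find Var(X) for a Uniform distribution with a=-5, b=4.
6.7500

We have X ~ Uniform(a=-5, b=4).

For a Uniform distribution with a=-5, b=4:
Var(X) = 6.7500

The variance measures the spread of the distribution around the mean.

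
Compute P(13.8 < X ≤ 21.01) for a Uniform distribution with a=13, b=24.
0.655455

We have X ~ Uniform(a=13, b=24).

To find P(13.8 < X ≤ 21.01), we use:
P(13.8 < X ≤ 21.01) = P(X ≤ 21.01) - P(X ≤ 13.8)
                 = F(21.01) - F(13.8)
                 = 0.728182 - 0.072727
                 = 0.655455

So there's approximately a 65.5% chance that X falls in this range.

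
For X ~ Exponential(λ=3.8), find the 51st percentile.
0.1877

We have X ~ Exponential(λ=3.8).

We want to find x such that P(X ≤ x) = 0.51.

This is the 51st percentile, which means 51% of values fall below this point.

Using the inverse CDF (quantile function):
x = F⁻¹(0.51) = 0.1877

Verification: P(X ≤ 0.1877) = 0.51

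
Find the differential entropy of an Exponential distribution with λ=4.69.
-0.5454 nats

We have X ~ Exponential(λ=4.69).

The differential entropy measures the uncertainty or information content of the distribution.

For an Exponential distribution with λ=4.69:
h(X) = -0.5454 nats

(In bits, this would be -0.7869 bits.)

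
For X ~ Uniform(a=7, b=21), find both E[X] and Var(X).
E[X] = 14.0000, Var(X) = 16.3333

We have X ~ Uniform(a=7, b=21).

For a Uniform distribution with a=7, b=21:

Expected value:
E[X] = 14.0000

Variance:
Var(X) = 16.3333

Standard deviation:
σ = √Var(X) = 4.0415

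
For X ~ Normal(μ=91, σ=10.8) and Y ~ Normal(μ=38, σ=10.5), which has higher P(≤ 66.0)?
Y has higher probability (P(Y ≤ 66.0) = 0.9962 > P(X ≤ 66.0) = 0.0103)

Compute P(≤ 66.0) for each distribution:

X ~ Normal(μ=91, σ=10.8):
P(X ≤ 66.0) = 0.0103

Y ~ Normal(μ=38, σ=10.5):
P(Y ≤ 66.0) = 0.9962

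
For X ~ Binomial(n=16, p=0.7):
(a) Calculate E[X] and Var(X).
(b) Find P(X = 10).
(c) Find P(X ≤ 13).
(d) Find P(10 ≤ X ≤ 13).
(a) E[X] = 11.2000, Var(X) = 3.3600
(b) P(X = 10) = 0.164904
(c) P(X ≤ 13) = 0.900640
(d) P(10 ≤ X ≤ 13) = 0.725327

We have X ~ Binomial(n=16, p=0.7).

(a) Moments:
E[X] = 11.2000
Var(X) = 3.3600
σ = √Var(X) = 1.8330

(b) Point probability using PMF:
P(X = 10) = 0.164904

(c) Cumulative probability using CDF:
P(X ≤ 13) = F(13) = 0.900640

(d) Range probability:
P(10 ≤ X ≤ 13) = P(X ≤ 13) - P(X ≤ 9)
                   = F(13) - F(9)
                   = 0.900640 - 0.175313
                   = 0.725327

This means approximately 72.5% of outcomes fall in the interval [10, 13].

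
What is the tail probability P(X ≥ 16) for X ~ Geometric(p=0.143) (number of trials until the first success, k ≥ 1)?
0.098790

We have X ~ Geometric(p=0.143) (number of trials until the first success, k ≥ 1).

For discrete distributions, P(X ≥ 16) = 1 - P(X ≤ 15).

P(X ≤ 15) = 0.901210
P(X ≥ 16) = 1 - 0.901210 = 0.098790

So there's approximately a 9.9% chance that X is at least 16.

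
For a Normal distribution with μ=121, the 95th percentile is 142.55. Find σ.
σ = 13.1015

For X ~ Normal(μ, σ), the p-th percentile satisfies x = μ + z_p × σ,
where z_p = Φ⁻¹(p) is the standard normal quantile.

Step 1: z_{0.95} = Φ⁻¹(0.95) = 1.6449

Step 2: Solve for σ:
142.55 = 121 + 1.6449 × σ
σ = (142.55 - 121) / 1.6449
σ = 21.55 / 1.6449
σ = 13.1015

Verification: μ + z × σ = 121 + 1.6449 × 13.1015 = 142.55 ✓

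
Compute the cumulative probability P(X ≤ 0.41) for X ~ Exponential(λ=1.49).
0.457138

We have X ~ Exponential(λ=1.49).

The CDF gives us P(X ≤ k).

Using the CDF:
P(X ≤ 0.41) = 0.457138

This means there's approximately a 45.7% chance that X is at most 0.41.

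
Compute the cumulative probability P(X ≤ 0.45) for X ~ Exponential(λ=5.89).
0.929384

We have X ~ Exponential(λ=5.89).

The CDF gives us P(X ≤ k).

Using the CDF:
P(X ≤ 0.45) = 0.929384

This means there's approximately a 92.9% chance that X is at most 0.45.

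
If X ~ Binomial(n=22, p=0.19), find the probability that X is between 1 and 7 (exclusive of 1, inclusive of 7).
0.897282

We have X ~ Binomial(n=22, p=0.19).

To find P(1 < X ≤ 7), we use:
P(1 < X ≤ 7) = P(X ≤ 7) - P(X ≤ 1)
                 = F(7) - F(1)
                 = 0.957025 - 0.059743
                 = 0.897282

So there's approximately a 89.7% chance that X falls in this range.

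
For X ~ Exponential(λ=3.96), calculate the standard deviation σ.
0.2525

We have X ~ Exponential(λ=3.96).

For an Exponential distribution with λ=3.96:
σ = √Var(X) = 0.2525

The standard deviation is the square root of the variance.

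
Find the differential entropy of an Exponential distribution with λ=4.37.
-0.4748 nats

We have X ~ Exponential(λ=4.37).

The differential entropy measures the uncertainty or information content of the distribution.

For an Exponential distribution with λ=4.37:
h(X) = -0.4748 nats

(In bits, this would be -0.6849 bits.)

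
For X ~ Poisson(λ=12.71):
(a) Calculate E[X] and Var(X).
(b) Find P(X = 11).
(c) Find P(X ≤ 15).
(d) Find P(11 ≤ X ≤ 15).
(a) E[X] = 12.7100, Var(X) = 12.7100
(b) P(X = 11) = 0.105819
(c) P(X ≤ 15) = 0.788670
(d) P(11 ≤ X ≤ 15) = 0.511255

We have X ~ Poisson(λ=12.71).

(a) Moments:
E[X] = 12.7100
Var(X) = 12.7100
σ = √Var(X) = 3.5651

(b) Point probability using PMF:
P(X = 11) = 0.105819

(c) Cumulative probability using CDF:
P(X ≤ 15) = F(15) = 0.788670

(d) Range probability:
P(11 ≤ X ≤ 15) = P(X ≤ 15) - P(X ≤ 10)
                   = F(15) - F(10)
                   = 0.788670 - 0.277415
                   = 0.511255

This means approximately 51.1% of outcomes fall in the interval [11, 15].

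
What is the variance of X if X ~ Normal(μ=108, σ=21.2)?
449.4400

We have X ~ Normal(μ=108, σ=21.2).

For a Normal distribution with μ=108, σ=21.2:
Var(X) = 449.4400

The variance measures the spread of the distribution around the mean.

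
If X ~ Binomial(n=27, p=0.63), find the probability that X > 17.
0.429471

We have X ~ Binomial(n=27, p=0.63).

P(X > 17) = 1 - P(X ≤ 17)
                = 1 - F(17)
                = 1 - 0.570529
                = 0.429471

So there's approximately a 42.9% chance that X exceeds 17.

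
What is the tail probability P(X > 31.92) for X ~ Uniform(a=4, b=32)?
0.002857

We have X ~ Uniform(a=4, b=32).

P(X > 31.92) = 1 - P(X ≤ 31.92)
                = 1 - F(31.92)
                = 1 - 0.997143
                = 0.002857

So there's approximately a 0.3% chance that X exceeds 31.92.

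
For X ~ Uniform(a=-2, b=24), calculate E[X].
11.0000

We have X ~ Uniform(a=-2, b=24).

For a Uniform distribution with a=-2, b=24:
E[X] = 11.0000

This is the expected (average) value of X.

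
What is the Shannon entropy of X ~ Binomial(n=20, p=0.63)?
2.1870 nats

We have X ~ Binomial(n=20, p=0.63).

The Shannon entropy measures the uncertainty or information content of the distribution.

For a Binomial distribution with n=20, p=0.63:
H(X) = 2.1870 nats

(In bits, this would be 3.1552 bits.)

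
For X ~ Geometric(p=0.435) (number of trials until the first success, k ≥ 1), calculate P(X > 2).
0.319225

We have X ~ Geometric(p=0.435) (number of trials until the first success, k ≥ 1).

P(X > 2) = 1 - P(X ≤ 2)
                = 1 - F(2)
                = 1 - 0.680775
                = 0.319225

So there's approximately a 31.9% chance that X exceeds 2.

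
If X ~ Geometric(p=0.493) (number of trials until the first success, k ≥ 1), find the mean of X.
2.0284

We have X ~ Geometric(p=0.493) (number of trials until the first success, k ≥ 1).

For a Geometric distribution with p=0.493 (number of trials until the first success, k ≥ 1):
E[X] = 2.0284

This is the expected (average) value of X.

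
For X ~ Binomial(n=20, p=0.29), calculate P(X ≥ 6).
0.544711

We have X ~ Binomial(n=20, p=0.29).

For discrete distributions, P(X ≥ 6) = 1 - P(X ≤ 5).

P(X ≤ 5) = 0.455289
P(X ≥ 6) = 1 - 0.455289 = 0.544711

So there's approximately a 54.5% chance that X is at least 6.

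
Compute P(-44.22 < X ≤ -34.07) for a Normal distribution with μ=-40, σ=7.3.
0.510094

We have X ~ Normal(μ=-40, σ=7.3).

To find P(-44.22 < X ≤ -34.07), we use:
P(-44.22 < X ≤ -34.07) = P(X ≤ -34.07) - P(X ≤ -44.22)
                 = F(-34.07) - F(-44.22)
                 = 0.791698 - 0.281604
                 = 0.510094

So there's approximately a 51.0% chance that X falls in this range.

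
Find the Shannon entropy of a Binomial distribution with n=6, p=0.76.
1.4238 nats

We have X ~ Binomial(n=6, p=0.76).

The Shannon entropy measures the uncertainty or information content of the distribution.

For a Binomial distribution with n=6, p=0.76:
H(X) = 1.4238 nats

(In bits, this would be 2.0540 bits.)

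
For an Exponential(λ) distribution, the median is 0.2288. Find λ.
λ = 3.0295

For X ~ Exponential(λ), the CDF is F(x) = 1 - e^(-λx).
The median m satisfies F(m) = 0.5:
1 - e^(-λm) = 0.5
e^(-λm) = 0.5
λm = ln(2)
m = ln(2) / λ

Given m = 0.2288:
λ = ln(2) / 0.2288 = 0.693147 / 0.2288 = 3.0295

Verification: ln(2) / 3.0295 = 0.2288 ✓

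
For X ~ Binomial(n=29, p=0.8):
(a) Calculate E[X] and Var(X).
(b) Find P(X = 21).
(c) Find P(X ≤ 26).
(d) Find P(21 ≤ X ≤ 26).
(a) E[X] = 23.2000, Var(X) = 4.6400
(b) P(X = 21) = 0.101345
(c) P(X ≤ 26) = 0.947968
(d) P(21 ≤ X ≤ 26) = 0.839586

We have X ~ Binomial(n=29, p=0.8).

(a) Moments:
E[X] = 23.2000
Var(X) = 4.6400
σ = √Var(X) = 2.1541

(b) Point probability using PMF:
P(X = 21) = 0.101345

(c) Cumulative probability using CDF:
P(X ≤ 26) = F(26) = 0.947968

(d) Range probability:
P(21 ≤ X ≤ 26) = P(X ≤ 26) - P(X ≤ 20)
                   = F(26) - F(20)
                   = 0.947968 - 0.108382
                   = 0.839586

This means approximately 84.0% of outcomes fall in the interval [21, 26].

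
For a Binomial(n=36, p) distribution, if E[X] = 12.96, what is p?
p = 0.36

For a Binomial(n, p) distribution:
E[X] = n × p

Given n = 36 and E[X] = 12.96:
12.96 = 36 × p
p = 12.96 / 36 = 0.36

Verification: Binomial(36, 0.36) has E[X] = 12.96 ✓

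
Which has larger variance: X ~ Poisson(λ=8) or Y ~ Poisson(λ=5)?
X has larger variance (8.0000 > 5.0000)

Compute the variance for each distribution:

X ~ Poisson(λ=8):
Var(X) = 8.0000

Y ~ Poisson(λ=5):
Var(Y) = 5.0000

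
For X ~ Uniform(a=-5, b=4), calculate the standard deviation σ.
2.5981

We have X ~ Uniform(a=-5, b=4).

For a Uniform distribution with a=-5, b=4:
σ = √Var(X) = 2.5981

The standard deviation is the square root of the variance.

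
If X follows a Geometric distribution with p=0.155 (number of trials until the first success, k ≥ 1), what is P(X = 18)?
0.008849

We have X ~ Geometric(p=0.155) (number of trials until the first success, k ≥ 1).

For a Geometric distribution, the PMF gives us the probability of each outcome.

Using the PMF formula:
P(X = 18) = 0.008849

Rounded to 4 decimal places: 0.0088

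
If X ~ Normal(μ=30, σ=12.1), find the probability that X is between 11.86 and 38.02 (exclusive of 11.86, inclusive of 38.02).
0.679360

We have X ~ Normal(μ=30, σ=12.1).

To find P(11.86 < X ≤ 38.02), we use:
P(11.86 < X ≤ 38.02) = P(X ≤ 38.02) - P(X ≤ 11.86)
                 = F(38.02) - F(11.86)
                 = 0.746274 - 0.066914
                 = 0.679360

So there's approximately a 67.9% chance that X falls in this range.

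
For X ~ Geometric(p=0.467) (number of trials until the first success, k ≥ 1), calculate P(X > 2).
0.284089

We have X ~ Geometric(p=0.467) (number of trials until the first success, k ≥ 1).

P(X > 2) = 1 - P(X ≤ 2)
                = 1 - F(2)
                = 1 - 0.715911
                = 0.284089

So there's approximately a 28.4% chance that X exceeds 2.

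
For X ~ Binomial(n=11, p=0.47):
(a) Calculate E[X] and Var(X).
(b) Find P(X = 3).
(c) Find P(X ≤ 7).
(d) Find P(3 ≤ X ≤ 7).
(a) E[X] = 5.1700, Var(X) = 2.7401
(b) P(X = 3) = 0.106656
(c) P(X ≤ 7) = 0.920905
(d) P(3 ≤ X ≤ 7) = 0.870845

We have X ~ Binomial(n=11, p=0.47).

(a) Moments:
E[X] = 5.1700
Var(X) = 2.7401
σ = √Var(X) = 1.6553

(b) Point probability using PMF:
P(X = 3) = 0.106656

(c) Cumulative probability using CDF:
P(X ≤ 7) = F(7) = 0.920905

(d) Range probability:
P(3 ≤ X ≤ 7) = P(X ≤ 7) - P(X ≤ 2)
                   = F(7) - F(2)
                   = 0.920905 - 0.050059
                   = 0.870845

This means approximately 87.1% of outcomes fall in the interval [3, 7].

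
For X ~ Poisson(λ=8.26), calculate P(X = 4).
0.050169

We have X ~ Poisson(λ=8.26).

For a Poisson distribution, the PMF gives us the probability of each outcome.

Using the PMF formula:
P(X = 4) = 0.050169

Rounded to 4 decimal places: 0.0502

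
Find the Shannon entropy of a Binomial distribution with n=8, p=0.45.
1.7578 nats

We have X ~ Binomial(n=8, p=0.45).

The Shannon entropy measures the uncertainty or information content of the distribution.

For a Binomial distribution with n=8, p=0.45:
H(X) = 1.7578 nats

(In bits, this would be 2.5360 bits.)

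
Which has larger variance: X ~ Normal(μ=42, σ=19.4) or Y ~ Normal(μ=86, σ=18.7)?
X has larger variance (376.3600 > 349.6900)

Compute the variance for each distribution:

X ~ Normal(μ=42, σ=19.4):
Var(X) = 376.3600

Y ~ Normal(μ=86, σ=18.7):
Var(Y) = 349.6900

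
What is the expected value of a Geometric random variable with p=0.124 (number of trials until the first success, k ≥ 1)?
8.0645

We have X ~ Geometric(p=0.124) (number of trials until the first success, k ≥ 1).

For a Geometric distribution with p=0.124 (number of trials until the first success, k ≥ 1):
E[X] = 8.0645

This is the expected (average) value of X.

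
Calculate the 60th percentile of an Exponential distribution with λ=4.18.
0.2192

We have X ~ Exponential(λ=4.18).

We want to find x such that P(X ≤ x) = 0.6.

This is the 60th percentile, which means 60% of values fall below this point.

Using the inverse CDF (quantile function):
x = F⁻¹(0.6) = 0.2192

Verification: P(X ≤ 0.2192) = 0.6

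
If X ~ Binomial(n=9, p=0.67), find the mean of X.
6.0300

We have X ~ Binomial(n=9, p=0.67).

For a Binomial distribution with n=9, p=0.67:
E[X] = 6.0300

This is the expected (average) value of X.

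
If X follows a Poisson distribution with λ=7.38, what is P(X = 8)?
0.136093

We have X ~ Poisson(λ=7.38).

For a Poisson distribution, the PMF gives us the probability of each outcome.

Using the PMF formula:
P(X = 8) = 0.136093

Rounded to 4 decimal places: 0.1361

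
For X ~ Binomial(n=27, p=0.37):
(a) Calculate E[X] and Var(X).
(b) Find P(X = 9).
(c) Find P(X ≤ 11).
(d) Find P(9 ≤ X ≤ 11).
(a) E[X] = 9.9900, Var(X) = 6.2937
(b) P(X = 9) = 0.148876
(c) P(X ≤ 11) = 0.729703
(d) P(9 ≤ X ≤ 11) = 0.449107

We have X ~ Binomial(n=27, p=0.37).

(a) Moments:
E[X] = 9.9900
Var(X) = 6.2937
σ = √Var(X) = 2.5087

(b) Point probability using PMF:
P(X = 9) = 0.148876

(c) Cumulative probability using CDF:
P(X ≤ 11) = F(11) = 0.729703

(d) Range probability:
P(9 ≤ X ≤ 11) = P(X ≤ 11) - P(X ≤ 8)
                   = F(11) - F(8)
                   = 0.729703 - 0.280596
                   = 0.449107

This means approximately 44.9% of outcomes fall in the interval [9, 11].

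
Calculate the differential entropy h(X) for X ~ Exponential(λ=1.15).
0.8602 nats

We have X ~ Exponential(λ=1.15).

The differential entropy measures the uncertainty or information content of the distribution.

For an Exponential distribution with λ=1.15:
h(X) = 0.8602 nats

(In bits, this would be 1.2411 bits.)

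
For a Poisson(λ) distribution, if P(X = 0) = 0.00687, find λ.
λ = 4.9806

For a Poisson(λ) distribution, the PMF at 0 is:
P(X = 0) = λ^0 e^(-λ) / 0! = e^(-λ)

Given P(X = 0) = 0.00687:
e^(-λ) = 0.00687
-λ = ln(0.00687)
λ = -ln(0.00687) = 4.9806

Verification: e^(-4.9806) = 0.00687 ✓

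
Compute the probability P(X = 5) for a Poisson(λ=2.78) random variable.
0.085843

We have X ~ Poisson(λ=2.78).

For a Poisson distribution, the PMF gives us the probability of each outcome.

Using the PMF formula:
P(X = 5) = 0.085843

Rounded to 4 decimal places: 0.0858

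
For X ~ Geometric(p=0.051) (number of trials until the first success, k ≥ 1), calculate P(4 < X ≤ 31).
0.613725

We have X ~ Geometric(p=0.051) (number of trials until the first success, k ≥ 1).

To find P(4 < X ≤ 31), we use:
P(4 < X ≤ 31) = P(X ≤ 31) - P(X ≤ 4)
                 = F(31) - F(4)
                 = 0.802643 - 0.188918
                 = 0.613725

So there's approximately a 61.4% chance that X falls in this range.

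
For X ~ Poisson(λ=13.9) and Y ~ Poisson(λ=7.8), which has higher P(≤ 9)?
Y has higher probability (P(Y ≤ 9) = 0.7411 > P(X ≤ 9) = 0.1142)

Compute P(≤ 9) for each distribution:

X ~ Poisson(λ=13.9):
P(X ≤ 9) = 0.1142

Y ~ Poisson(λ=7.8):
P(Y ≤ 9) = 0.7411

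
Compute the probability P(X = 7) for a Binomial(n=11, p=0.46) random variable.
0.122291

We have X ~ Binomial(n=11, p=0.46).

For a Binomial distribution, the PMF gives us the probability of each outcome.

Using the PMF formula:
P(X = 7) = 0.122291

Rounded to 4 decimal places: 0.1223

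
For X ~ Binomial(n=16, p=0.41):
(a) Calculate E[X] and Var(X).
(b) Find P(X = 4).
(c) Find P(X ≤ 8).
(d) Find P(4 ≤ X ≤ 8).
(a) E[X] = 6.5600, Var(X) = 3.8704
(b) P(X = 4) = 0.091502
(c) P(X ≤ 8) = 0.838055
(d) P(4 ≤ X ≤ 8) = 0.782434

We have X ~ Binomial(n=16, p=0.41).

(a) Moments:
E[X] = 6.5600
Var(X) = 3.8704
σ = √Var(X) = 1.9673

(b) Point probability using PMF:
P(X = 4) = 0.091502

(c) Cumulative probability using CDF:
P(X ≤ 8) = F(8) = 0.838055

(d) Range probability:
P(4 ≤ X ≤ 8) = P(X ≤ 8) - P(X ≤ 3)
                   = F(8) - F(3)
                   = 0.838055 - 0.055621
                   = 0.782434

This means approximately 78.2% of outcomes fall in the interval [4, 8].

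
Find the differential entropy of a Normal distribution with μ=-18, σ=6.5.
3.2907 nats

We have X ~ Normal(μ=-18, σ=6.5).

The differential entropy measures the uncertainty or information content of the distribution.

For a Normal distribution with μ=-18, σ=6.5:
h(X) = 3.2907 nats

(In bits, this would be 4.7475 bits.)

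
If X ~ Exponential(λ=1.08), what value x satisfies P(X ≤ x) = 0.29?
0.3171

We have X ~ Exponential(λ=1.08).

We want to find x such that P(X ≤ x) = 0.29.

This is the 29th percentile, which means 29% of values fall below this point.

Using the inverse CDF (quantile function):
x = F⁻¹(0.29) = 0.3171

Verification: P(X ≤ 0.3171) = 0.29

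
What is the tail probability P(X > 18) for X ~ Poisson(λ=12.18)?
0.042225

We have X ~ Poisson(λ=12.18).

P(X > 18) = 1 - P(X ≤ 18)
                = 1 - F(18)
                = 1 - 0.957775
                = 0.042225

So there's approximately a 4.2% chance that X exceeds 18.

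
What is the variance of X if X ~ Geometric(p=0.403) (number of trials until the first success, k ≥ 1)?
3.6759

We have X ~ Geometric(p=0.403) (number of trials until the first success, k ≥ 1).

For a Geometric distribution with p=0.403 (number of trials until the first success, k ≥ 1):
Var(X) = 3.6759

The variance measures the spread of the distribution around the mean.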